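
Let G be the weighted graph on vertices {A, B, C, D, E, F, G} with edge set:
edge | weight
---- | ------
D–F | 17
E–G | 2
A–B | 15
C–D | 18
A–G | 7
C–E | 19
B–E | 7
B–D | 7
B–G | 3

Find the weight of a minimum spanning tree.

54

Prim's algorithm from C:
Step 1: frontier [C–D 18, C–E 19] → take C–D (18); add D.
Step 2: frontier [C–E 19, B–D 7, D–F 17] → take B–D (7); add B.
Step 3: frontier [B–G 3, B–E 7, A–B 15, C–E 19, D–F 17] → take B–G (3); add G.
Step 4: frontier [B–E 7, A–B 15, C–E 19, D–F 17, E–G 2, A–G 7] → take E–G (2); add E.
Step 5: frontier [A–B 15, D–F 17, A–G 7] → take A–G (7); add A.
Step 6: frontier [D–F 17] → take D–F (17); add F.
MST edges: C–D, B–D, B–G, E–G, A–G, D–F; total weight 18+7+3+2+7+17 = 54.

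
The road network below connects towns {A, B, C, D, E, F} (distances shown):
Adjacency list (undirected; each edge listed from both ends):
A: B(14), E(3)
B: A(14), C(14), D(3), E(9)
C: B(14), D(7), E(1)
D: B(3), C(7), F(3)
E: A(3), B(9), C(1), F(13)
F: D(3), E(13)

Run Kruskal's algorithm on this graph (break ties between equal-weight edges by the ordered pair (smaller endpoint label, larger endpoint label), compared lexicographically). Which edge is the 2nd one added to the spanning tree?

A-E

Sort edges by weight, then run Kruskal:
C—E (1): add — endpoints in different components.
A—E (3): add — endpoints in different components.
B—D (3): add — endpoints in different components.
D—F (3): add — endpoints in different components.
C—D (7): add — endpoints in different components.
The 2nd edge added is A—E.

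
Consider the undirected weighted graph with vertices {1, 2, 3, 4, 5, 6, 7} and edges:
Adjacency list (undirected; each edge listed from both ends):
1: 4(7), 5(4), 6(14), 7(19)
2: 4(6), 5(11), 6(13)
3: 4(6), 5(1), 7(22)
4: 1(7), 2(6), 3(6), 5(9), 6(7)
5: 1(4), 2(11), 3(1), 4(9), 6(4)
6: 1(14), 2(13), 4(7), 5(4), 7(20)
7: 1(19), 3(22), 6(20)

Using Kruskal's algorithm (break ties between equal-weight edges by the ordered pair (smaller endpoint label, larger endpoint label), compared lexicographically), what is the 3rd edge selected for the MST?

Sort edges by weight, then run Kruskal:
3–5 (1): add — endpoints in different components.
1–5 (4): add — endpoints in different components.
5–6 (4): add — endpoints in different components.
2–4 (6): add — endpoints in different components.
3–4 (6): add — endpoints in different components.
1–4 (7): skip — 1 and 4 already connected.
4–6 (7): skip — 4 and 6 already connected.
4–5 (9): skip — 4 and 5 already connected.
2–5 (11): skip — 2 and 5 already connected.
2–6 (13): skip — 2 and 6 already connected.
1–6 (14): skip — 1 and 6 already connected.
1–7 (19): add — endpoints in different components.
The 3rd edge added is 5–6.

5-6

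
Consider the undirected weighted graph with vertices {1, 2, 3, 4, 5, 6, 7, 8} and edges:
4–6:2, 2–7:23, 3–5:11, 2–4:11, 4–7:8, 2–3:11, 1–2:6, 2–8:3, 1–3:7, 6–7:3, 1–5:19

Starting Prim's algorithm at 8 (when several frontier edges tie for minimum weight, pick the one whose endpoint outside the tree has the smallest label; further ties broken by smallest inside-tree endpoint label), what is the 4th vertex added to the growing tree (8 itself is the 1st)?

Prim, starting at 8.
Step 1: frontier [2–8 3] → take 2–8 (3); add 2.
Step 2: frontier [1–2 6, 2–3 11, 2–4 11, 2–7 23] → take 1–2 (6); add 1.
Step 3: frontier [1–3 7, 1–5 19, 2–3 11, 2–4 11, 2–7 23] → take 1–3 (7); add 3.
Step 4: frontier [1–5 19, 2–4 11, 2–7 23, 3–5 11] → take 2–4 (11); add 4.
Step 5: frontier [1–5 19, 2–7 23, 3–5 11, 4–6 2, 4–7 8] → take 4–6 (2); add 6.
Step 6: frontier [1–5 19, 2–7 23, 3–5 11, 4–7 8, 6–7 3] → take 6–7 (3); add 7.
Step 7: frontier [1–5 19, 3–5 11] → take 3–5 (11); add 5.
Vertex order: 8, 2, 1, 3, 4, 6, 7, 5. The 4th vertex is 3.

3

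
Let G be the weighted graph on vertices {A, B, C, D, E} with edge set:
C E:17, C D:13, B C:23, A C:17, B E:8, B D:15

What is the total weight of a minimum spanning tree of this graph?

Grow the tree from E using Prim:
Step 1: frontier [B E 8, C E 17] → take B E (8); add B.
Step 2: frontier [B D 15, B C 23, C E 17] → take B D (15); add D.
Step 3: frontier [B C 23, C D 13, C E 17] → take C D (13); add C.
Step 4: frontier [A C 17] → take A C (17); add A.
MST edges: B E, B D, C D, A C; total weight 8+15+13+17 = 53.

53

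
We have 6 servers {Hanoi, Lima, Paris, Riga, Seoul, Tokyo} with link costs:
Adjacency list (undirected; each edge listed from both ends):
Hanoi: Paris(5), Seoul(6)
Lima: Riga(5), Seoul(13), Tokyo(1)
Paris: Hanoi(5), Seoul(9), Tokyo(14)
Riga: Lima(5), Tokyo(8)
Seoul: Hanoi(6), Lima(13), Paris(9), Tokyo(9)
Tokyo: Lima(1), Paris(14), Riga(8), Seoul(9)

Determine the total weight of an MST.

Grow the tree from Hanoi using Prim:
Step 1: frontier [Hanoi–Paris 5, Hanoi–Seoul 6] → take Hanoi–Paris (5); add Paris.
Step 2: frontier [Hanoi–Seoul 6, Paris–Seoul 9, Paris–Tokyo 14] → take Hanoi–Seoul (6); add Seoul.
Step 3: frontier [Paris–Tokyo 14, Seoul–Tokyo 9, Lima–Seoul 13] → take Seoul–Tokyo (9); add Tokyo.
Step 4: frontier [Lima–Seoul 13, Lima–Tokyo 1, Riga–Tokyo 8] → take Lima–Tokyo (1); add Lima.
Step 5: frontier [Lima–Riga 5, Riga–Tokyo 8] → take Lima–Riga (5); add Riga.
MST edges: Hanoi–Paris, Hanoi–Seoul, Seoul–Tokyo, Lima–Tokyo, Lima–Riga; total weight 5+6+9+1+5 = 26.

26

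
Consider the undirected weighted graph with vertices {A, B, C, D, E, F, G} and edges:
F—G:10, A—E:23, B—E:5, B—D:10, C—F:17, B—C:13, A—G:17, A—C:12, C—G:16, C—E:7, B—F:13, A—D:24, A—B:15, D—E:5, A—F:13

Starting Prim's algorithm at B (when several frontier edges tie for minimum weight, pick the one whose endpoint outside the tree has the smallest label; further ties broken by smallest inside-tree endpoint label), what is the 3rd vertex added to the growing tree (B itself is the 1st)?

Prim, starting at B.
Step 1: cheapest edge leaving the tree is B—E (5); add E.
Step 2: cheapest edge leaving the tree is D—E (5); add D.
Step 3: cheapest edge leaving the tree is C—E (7); add C.
Step 4: cheapest edge leaving the tree is A—C (12); add A.
Step 5: cheapest edge leaving the tree is A—F (13); add F.
Step 6: cheapest edge leaving the tree is F—G (10); add G.
Vertex order: B, E, D, C, A, F, G. The 3rd vertex is D.

D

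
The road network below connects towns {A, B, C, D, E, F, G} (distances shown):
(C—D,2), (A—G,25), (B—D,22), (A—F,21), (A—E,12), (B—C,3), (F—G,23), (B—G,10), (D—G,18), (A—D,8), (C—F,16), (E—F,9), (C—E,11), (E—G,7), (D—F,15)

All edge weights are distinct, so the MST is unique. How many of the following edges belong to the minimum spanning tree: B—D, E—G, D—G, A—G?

1

Kruskal: consider edges lightest-first.
C—D (2): add. Components now {A} {B} {C,D} {E} {F} {G}
B—C (3): add. Components now {A} {B,C,D} {E} {F} {G}
E—G (7): add. Components now {A} {B,C,D} {E,G} {F}
A—D (8): add. Components now {A,B,C,D} {E,G} {F}
E—F (9): add. Components now {A,B,C,D} {E,F,G}
B—G (10): add. Components now {A,B,C,D,E,F,G}
MST edge set: {C—D, B—C, E—G, A—D, E—F, B—G}.
Of the listed edges, {E—G} are in the MST → 1.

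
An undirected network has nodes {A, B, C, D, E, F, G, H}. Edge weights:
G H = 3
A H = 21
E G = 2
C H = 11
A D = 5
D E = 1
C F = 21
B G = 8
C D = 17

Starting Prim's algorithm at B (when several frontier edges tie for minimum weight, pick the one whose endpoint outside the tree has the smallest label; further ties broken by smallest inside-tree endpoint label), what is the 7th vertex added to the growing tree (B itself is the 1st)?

C

Grow the tree from B using Prim:
Step 1: cheapest edge leaving the tree is B G (8); add G.
Step 2: cheapest edge leaving the tree is E G (2); add E.
Step 3: cheapest edge leaving the tree is D E (1); add D.
Step 4: cheapest edge leaving the tree is G H (3); add H.
Step 5: cheapest edge leaving the tree is A D (5); add A.
Step 6: cheapest edge leaving the tree is C H (11); add C.
Step 7: cheapest edge leaving the tree is C F (21); add F.
Vertex order: B, G, E, D, H, A, C, F. The 7th vertex is C.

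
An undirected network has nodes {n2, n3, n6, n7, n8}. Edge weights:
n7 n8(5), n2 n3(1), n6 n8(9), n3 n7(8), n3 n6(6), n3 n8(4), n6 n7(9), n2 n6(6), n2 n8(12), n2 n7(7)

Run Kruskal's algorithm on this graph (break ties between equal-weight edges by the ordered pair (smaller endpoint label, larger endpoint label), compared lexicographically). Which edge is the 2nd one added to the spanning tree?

Kruskal: consider edges lightest-first.
n2 n3 (1): add — endpoints in different components.
n3 n8 (4): add — endpoints in different components.
n7 n8 (5): add — endpoints in different components.
n2 n6 (6): add — endpoints in different components.
The 2nd edge added is n3 n8.

n3-n8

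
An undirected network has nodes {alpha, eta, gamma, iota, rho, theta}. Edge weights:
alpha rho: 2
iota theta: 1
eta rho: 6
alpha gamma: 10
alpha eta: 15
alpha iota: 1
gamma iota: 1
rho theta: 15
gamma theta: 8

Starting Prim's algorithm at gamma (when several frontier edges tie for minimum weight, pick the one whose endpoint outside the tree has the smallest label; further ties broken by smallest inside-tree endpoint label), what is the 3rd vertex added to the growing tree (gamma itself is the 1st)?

Prim, starting at gamma.
Step 1: cheapest edge leaving the tree is gamma iota (1); add iota.
Step 2: cheapest edge leaving the tree is alpha iota (1); add alpha.
Step 3: cheapest edge leaving the tree is iota theta (1); add theta.
Step 4: cheapest edge leaving the tree is alpha rho (2); add rho.
Step 5: cheapest edge leaving the tree is eta rho (6); add eta.
Vertex order: gamma, iota, alpha, theta, rho, eta. The 3rd vertex is alpha.

alpha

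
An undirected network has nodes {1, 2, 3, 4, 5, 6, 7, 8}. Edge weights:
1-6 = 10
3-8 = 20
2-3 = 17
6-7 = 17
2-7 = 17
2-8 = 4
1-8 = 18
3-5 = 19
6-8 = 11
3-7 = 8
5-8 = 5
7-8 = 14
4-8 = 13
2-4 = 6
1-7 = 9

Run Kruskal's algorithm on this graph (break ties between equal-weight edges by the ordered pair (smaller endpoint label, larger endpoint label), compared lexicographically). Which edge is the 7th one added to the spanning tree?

Kruskal's algorithm — process edges by increasing weight (ties by edge label):
2-8 (4): add — endpoints in different components.
5-8 (5): add — endpoints in different components.
2-4 (6): add — endpoints in different components.
3-7 (8): add — endpoints in different components.
1-7 (9): add — endpoints in different components.
1-6 (10): add — endpoints in different components.
6-8 (11): add — endpoints in different components.
The 7th edge added is 6-8.

6-8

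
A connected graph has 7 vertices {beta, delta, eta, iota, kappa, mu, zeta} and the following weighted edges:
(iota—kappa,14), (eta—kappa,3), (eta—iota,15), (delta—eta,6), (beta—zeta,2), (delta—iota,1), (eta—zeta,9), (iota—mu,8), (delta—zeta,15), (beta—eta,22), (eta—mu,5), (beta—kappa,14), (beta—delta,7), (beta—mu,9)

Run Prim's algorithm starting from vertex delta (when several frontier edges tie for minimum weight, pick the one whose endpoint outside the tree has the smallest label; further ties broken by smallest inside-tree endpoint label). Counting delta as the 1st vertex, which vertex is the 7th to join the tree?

zeta

Prim's algorithm from delta:
Step 1: cheapest edge leaving the tree is delta—iota (1); add iota.
Step 2: cheapest edge leaving the tree is delta—eta (6); add eta.
Step 3: cheapest edge leaving the tree is eta—kappa (3); add kappa.
Step 4: cheapest edge leaving the tree is eta—mu (5); add mu.
Step 5: cheapest edge leaving the tree is beta—delta (7); add beta.
Step 6: cheapest edge leaving the tree is beta—zeta (2); add zeta.
Vertex order: delta, iota, eta, kappa, mu, beta, zeta. The 7th vertex is zeta.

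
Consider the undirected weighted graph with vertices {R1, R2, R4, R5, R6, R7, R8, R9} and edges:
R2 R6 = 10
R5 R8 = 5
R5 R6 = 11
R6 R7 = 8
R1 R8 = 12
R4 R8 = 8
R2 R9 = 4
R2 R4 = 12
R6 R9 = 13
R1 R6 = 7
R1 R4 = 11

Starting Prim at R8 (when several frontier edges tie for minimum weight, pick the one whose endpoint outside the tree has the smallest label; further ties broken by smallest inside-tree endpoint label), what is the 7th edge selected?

R2-R9

Grow the tree from R8 using Prim:
Step 1: cheapest edge leaving the tree is R5 R8 (5); add R5.
Step 2: cheapest edge leaving the tree is R4 R8 (8); add R4.
Step 3: cheapest edge leaving the tree is R1 R4 (11); add R1.
Step 4: cheapest edge leaving the tree is R1 R6 (7); add R6.
Step 5: cheapest edge leaving the tree is R6 R7 (8); add R7.
Step 6: cheapest edge leaving the tree is R2 R6 (10); add R2.
Step 7: cheapest edge leaving the tree is R2 R9 (4); add R9.
The 7th edge added is R2 R9.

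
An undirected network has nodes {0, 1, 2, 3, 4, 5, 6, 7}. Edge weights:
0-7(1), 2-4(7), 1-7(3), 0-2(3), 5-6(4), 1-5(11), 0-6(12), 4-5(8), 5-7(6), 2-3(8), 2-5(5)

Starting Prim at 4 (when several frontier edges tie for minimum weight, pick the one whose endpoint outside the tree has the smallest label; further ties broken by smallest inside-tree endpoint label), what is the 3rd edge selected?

Prim, starting at 4.
Step 1: cheapest edge leaving the tree is 2-4 (7); add 2.
Step 2: cheapest edge leaving the tree is 0-2 (3); add 0.
Step 3: cheapest edge leaving the tree is 0-7 (1); add 7.
Step 4: cheapest edge leaving the tree is 1-7 (3); add 1.
Step 5: cheapest edge leaving the tree is 2-5 (5); add 5.
Step 6: cheapest edge leaving the tree is 5-6 (4); add 6.
Step 7: cheapest edge leaving the tree is 2-3 (8); add 3.
The 3rd edge added is 0-7.

0-7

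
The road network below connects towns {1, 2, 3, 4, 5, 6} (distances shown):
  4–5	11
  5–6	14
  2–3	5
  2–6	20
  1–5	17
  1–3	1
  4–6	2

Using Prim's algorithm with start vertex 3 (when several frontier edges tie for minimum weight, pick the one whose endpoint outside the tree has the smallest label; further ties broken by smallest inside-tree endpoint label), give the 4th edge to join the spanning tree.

Grow the tree from 3 using Prim:
Step 1: frontier [1–3 1, 2–3 5] → take 1–3 (1); add 1.
Step 2: frontier [1–5 17, 2–3 5] → take 2–3 (5); add 2.
Step 3: frontier [1–5 17, 2–6 20] → take 1–5 (17); add 5.
Step 4: frontier [2–6 20, 4–5 11, 5–6 14] → take 4–5 (11); add 4.
Step 5: frontier [2–6 20, 4–6 2, 5–6 14] → take 4–6 (2); add 6.
The 4th edge added is 4–5.

4-5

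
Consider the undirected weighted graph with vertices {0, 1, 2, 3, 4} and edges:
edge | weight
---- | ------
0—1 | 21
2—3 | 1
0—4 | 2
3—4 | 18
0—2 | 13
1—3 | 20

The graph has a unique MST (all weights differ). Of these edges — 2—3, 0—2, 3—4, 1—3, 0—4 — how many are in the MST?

Kruskal: consider edges lightest-first.
2—3 (1): add. Components now {0} {1} {2,3} {4}
0—4 (2): add. Components now {0,4} {1} {2,3}
0—2 (13): add. Components now {0,2,3,4} {1}
3—4 (18): skip — 3 and 4 already connected.
1—3 (20): add. Components now {0,1,2,3,4}
MST edge set: {2—3, 0—4, 0—2, 1—3}.
Of the listed edges, {2—3, 0—2, 1—3, 0—4} are in the MST → 4.

4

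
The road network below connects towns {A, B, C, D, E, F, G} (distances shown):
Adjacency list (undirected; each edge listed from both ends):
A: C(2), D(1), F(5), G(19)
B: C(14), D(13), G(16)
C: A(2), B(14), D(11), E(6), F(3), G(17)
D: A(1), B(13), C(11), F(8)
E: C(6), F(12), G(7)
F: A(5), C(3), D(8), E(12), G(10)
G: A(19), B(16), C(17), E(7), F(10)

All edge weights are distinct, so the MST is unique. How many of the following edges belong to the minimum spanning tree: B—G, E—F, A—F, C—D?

0

Sort edges by weight, then run Kruskal:
A—D (1): add. Components now {A,D} {B} {C} {E} {F} {G}
A—C (2): add. Components now {A,C,D} {B} {E} {F} {G}
C—F (3): add. Components now {A,C,D,F} {B} {E} {G}
A—F (5): skip — A and F already connected.
C—E (6): add. Components now {A,C,D,E,F} {B} {G}
E—G (7): add. Components now {A,C,D,E,F,G} {B}
D—F (8): skip — D and F already connected.
F—G (10): skip — F and G already connected.
C—D (11): skip — C and D already connected.
E—F (12): skip — E and F already connected.
B—D (13): add. Components now {A,B,C,D,E,F,G}
MST edge set: {A—D, A—C, C—F, C—E, E—G, B—D}.
Of the listed edges, {} are in the MST → 0.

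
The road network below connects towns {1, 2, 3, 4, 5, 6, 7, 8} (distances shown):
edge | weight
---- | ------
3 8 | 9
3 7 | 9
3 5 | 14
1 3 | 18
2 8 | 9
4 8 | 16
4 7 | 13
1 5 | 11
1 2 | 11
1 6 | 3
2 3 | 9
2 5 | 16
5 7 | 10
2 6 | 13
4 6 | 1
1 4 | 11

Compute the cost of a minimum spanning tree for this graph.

52

Kruskal: consider edges lightest-first.
4 6 (1): add — endpoints in different components.
1 6 (3): add — endpoints in different components.
2 3 (9): add — endpoints in different components.
2 8 (9): add — endpoints in different components.
3 7 (9): add — endpoints in different components.
3 8 (9): skip — 3 and 8 already connected.
5 7 (10): add — endpoints in different components.
1 2 (11): add — endpoints in different components.
MST edges: 4 6, 1 6, 2 3, 2 8, 3 7, 5 7, 1 2; total weight 1+3+9+9+9+10+11 = 52.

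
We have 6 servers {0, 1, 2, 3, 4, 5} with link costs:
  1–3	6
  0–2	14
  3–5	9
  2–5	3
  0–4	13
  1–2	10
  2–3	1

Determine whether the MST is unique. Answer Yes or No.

Yes

Kruskal's algorithm — process edges by increasing weight (ties by edge label):
2–3 (1): add — endpoints in different components.
2–5 (3): add — endpoints in different components.
1–3 (6): add — endpoints in different components.
3–5 (9): skip — 3 and 5 already connected.
1–2 (10): skip — 1 and 2 already connected.
0–4 (13): add — endpoints in different components.
0–2 (14): add — endpoints in different components.
Every non-tree edge has weight strictly greater than the heaviest edge on the tree path between its endpoints, so the MST is unique.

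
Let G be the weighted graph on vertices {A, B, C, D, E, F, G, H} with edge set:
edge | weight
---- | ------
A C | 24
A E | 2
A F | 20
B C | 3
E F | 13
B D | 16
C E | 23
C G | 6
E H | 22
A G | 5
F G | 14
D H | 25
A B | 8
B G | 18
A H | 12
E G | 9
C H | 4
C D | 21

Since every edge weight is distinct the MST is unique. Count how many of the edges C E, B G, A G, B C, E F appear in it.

Kruskal's algorithm — process edges by increasing weight (ties by edge label):
A E (2): add — endpoints in different components.
B C (3): add — endpoints in different components.
C H (4): add — endpoints in different components.
A G (5): add — endpoints in different components.
C G (6): add — endpoints in different components.
A B (8): skip — A and B already connected.
E G (9): skip — E and G already connected.
A H (12): skip — A and H already connected.
E F (13): add — endpoints in different components.
F G (14): skip — F and G already connected.
B D (16): add — endpoints in different components.
MST edge set: {A E, B C, C H, A G, C G, E F, B D}.
Of the listed edges, {A G, B C, E F} are in the MST → 3.

3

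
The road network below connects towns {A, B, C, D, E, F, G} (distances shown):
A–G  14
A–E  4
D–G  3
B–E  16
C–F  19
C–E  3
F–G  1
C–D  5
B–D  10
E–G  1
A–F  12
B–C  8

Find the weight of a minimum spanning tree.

20

Sort edges by weight, then run Kruskal:
E–G (1): add — endpoints in different components.
F–G (1): add — endpoints in different components.
C–E (3): add — endpoints in different components.
D–G (3): add — endpoints in different components.
A–E (4): add — endpoints in different components.
C–D (5): skip — C and D already connected.
B–C (8): add — endpoints in different components.
MST edges: E–G, F–G, C–E, D–G, A–E, B–C; total weight 1+1+3+3+4+8 = 20.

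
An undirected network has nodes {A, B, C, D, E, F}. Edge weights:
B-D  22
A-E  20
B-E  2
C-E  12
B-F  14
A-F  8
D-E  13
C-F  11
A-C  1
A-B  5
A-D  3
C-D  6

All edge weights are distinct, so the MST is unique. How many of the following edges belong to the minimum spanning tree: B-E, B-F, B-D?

1

Kruskal's algorithm — process edges by increasing weight (ties by edge label):
A-C (1): add. Components now {A,C} {B} {D} {E} {F}
B-E (2): add. Components now {A,C} {B,E} {D} {F}
A-D (3): add. Components now {A,C,D} {B,E} {F}
A-B (5): add. Components now {A,B,C,D,E} {F}
C-D (6): skip — C and D already connected.
A-F (8): add. Components now {A,B,C,D,E,F}
MST edge set: {A-C, B-E, A-D, A-B, A-F}.
Of the listed edges, {B-E} are in the MST → 1.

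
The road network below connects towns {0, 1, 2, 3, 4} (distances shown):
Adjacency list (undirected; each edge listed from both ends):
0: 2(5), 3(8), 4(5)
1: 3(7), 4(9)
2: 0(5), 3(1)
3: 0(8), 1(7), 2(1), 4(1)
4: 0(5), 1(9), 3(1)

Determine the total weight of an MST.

Prim's algorithm from 3:
Step 1: cheapest edge leaving the tree is 2 3 (1); add 2.
Step 2: cheapest edge leaving the tree is 3 4 (1); add 4.
Step 3: cheapest edge leaving the tree is 0 2 (5); add 0.
Step 4: cheapest edge leaving the tree is 1 3 (7); add 1.
MST edges: 2 3, 3 4, 0 2, 1 3; total weight 1+1+5+7 = 14.

14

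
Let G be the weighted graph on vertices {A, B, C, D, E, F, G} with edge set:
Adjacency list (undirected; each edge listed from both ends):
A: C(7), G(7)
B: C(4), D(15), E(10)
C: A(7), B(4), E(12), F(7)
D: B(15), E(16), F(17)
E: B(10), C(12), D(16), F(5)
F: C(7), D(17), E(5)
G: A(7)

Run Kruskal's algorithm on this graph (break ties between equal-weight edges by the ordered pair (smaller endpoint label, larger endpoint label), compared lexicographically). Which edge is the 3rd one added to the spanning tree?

A-C

Sort edges by weight, then run Kruskal:
B–C (4): add — endpoints in different components.
E–F (5): add — endpoints in different components.
A–C (7): add — endpoints in different components.
A–G (7): add — endpoints in different components.
C–F (7): add — endpoints in different components.
B–E (10): skip — B and E already connected.
C–E (12): skip — C and E already connected.
B–D (15): add — endpoints in different components.
The 3rd edge added is A–C.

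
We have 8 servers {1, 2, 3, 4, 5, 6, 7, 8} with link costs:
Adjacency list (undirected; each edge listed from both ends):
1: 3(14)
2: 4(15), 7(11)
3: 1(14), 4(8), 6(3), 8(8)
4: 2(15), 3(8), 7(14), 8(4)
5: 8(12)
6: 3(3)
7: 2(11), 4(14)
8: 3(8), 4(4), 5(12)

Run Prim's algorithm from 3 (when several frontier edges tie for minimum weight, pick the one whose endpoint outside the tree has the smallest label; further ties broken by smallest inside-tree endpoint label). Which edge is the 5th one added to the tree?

1-3

Prim's algorithm from 3:
Step 1: frontier [3—6 3, 3—4 8, 3—8 8, 1—3 14] → take 3—6 (3); add 6.
Step 2: frontier [3—4 8, 3—8 8, 1—3 14] → take 3—4 (8); add 4.
Step 3: frontier [3—8 8, 1—3 14, 4—8 4, 4—7 14, 2—4 15] → take 4—8 (4); add 8.
Step 4: frontier [1—3 14, 4—7 14, 2—4 15, 5—8 12] → take 5—8 (12); add 5.
Step 5: frontier [1—3 14, 4—7 14, 2—4 15] → take 1—3 (14); add 1.
Step 6: frontier [4—7 14, 2—4 15] → take 4—7 (14); add 7.
Step 7: frontier [2—4 15, 2—7 11] → take 2—7 (11); add 2.
The 5th edge added is 1—3.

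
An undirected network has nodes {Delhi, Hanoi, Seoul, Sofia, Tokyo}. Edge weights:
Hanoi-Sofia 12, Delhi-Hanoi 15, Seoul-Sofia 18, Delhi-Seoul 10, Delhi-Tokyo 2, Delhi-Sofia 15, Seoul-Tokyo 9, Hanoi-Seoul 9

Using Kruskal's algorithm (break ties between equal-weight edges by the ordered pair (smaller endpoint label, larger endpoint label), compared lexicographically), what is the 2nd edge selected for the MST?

Hanoi-Seoul

Sort edges by weight, then run Kruskal:
Delhi-Tokyo (2): add. Components now {Delhi,Tokyo} {Seoul} {Hanoi} {Sofia}
Hanoi-Seoul (9): add. Components now {Delhi,Tokyo} {Hanoi,Seoul} {Sofia}
Seoul-Tokyo (9): add. Components now {Delhi,Hanoi,Seoul,Tokyo} {Sofia}
Delhi-Seoul (10): skip — Seoul and Delhi already connected.
Hanoi-Sofia (12): add. Components now {Delhi,Hanoi,Seoul,Sofia,Tokyo}
The 2nd edge added is Hanoi-Seoul.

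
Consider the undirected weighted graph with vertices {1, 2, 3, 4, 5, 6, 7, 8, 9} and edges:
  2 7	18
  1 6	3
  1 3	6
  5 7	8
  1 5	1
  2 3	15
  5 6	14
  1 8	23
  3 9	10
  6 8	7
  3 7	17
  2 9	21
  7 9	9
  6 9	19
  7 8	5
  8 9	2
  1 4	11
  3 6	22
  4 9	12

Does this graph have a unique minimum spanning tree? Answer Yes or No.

Yes

Kruskal's algorithm — process edges by increasing weight (ties by edge label):
1 5 (1): add — endpoints in different components.
8 9 (2): add — endpoints in different components.
1 6 (3): add — endpoints in different components.
7 8 (5): add — endpoints in different components.
1 3 (6): add — endpoints in different components.
6 8 (7): add — endpoints in different components.
5 7 (8): skip — 5 and 7 already connected.
7 9 (9): skip — 7 and 9 already connected.
3 9 (10): skip — 3 and 9 already connected.
1 4 (11): add — endpoints in different components.
4 9 (12): skip — 4 and 9 already connected.
5 6 (14): skip — 5 and 6 already connected.
2 3 (15): add — endpoints in different components.
Every non-tree edge has weight strictly greater than the heaviest edge on the tree path between its endpoints, so the MST is unique.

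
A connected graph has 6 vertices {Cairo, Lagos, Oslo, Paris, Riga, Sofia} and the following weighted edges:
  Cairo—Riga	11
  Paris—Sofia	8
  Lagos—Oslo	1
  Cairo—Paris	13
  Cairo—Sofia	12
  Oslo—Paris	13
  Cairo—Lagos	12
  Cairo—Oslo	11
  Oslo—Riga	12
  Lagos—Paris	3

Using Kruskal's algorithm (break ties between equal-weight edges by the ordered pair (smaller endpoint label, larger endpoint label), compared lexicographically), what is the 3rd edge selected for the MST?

Sort edges by weight, then run Kruskal:
Lagos—Oslo (1): add — endpoints in different components.
Lagos—Paris (3): add — endpoints in different components.
Paris—Sofia (8): add — endpoints in different components.
Cairo—Oslo (11): add — endpoints in different components.
Cairo—Riga (11): add — endpoints in different components.
The 3rd edge added is Paris—Sofia.

Paris-Sofia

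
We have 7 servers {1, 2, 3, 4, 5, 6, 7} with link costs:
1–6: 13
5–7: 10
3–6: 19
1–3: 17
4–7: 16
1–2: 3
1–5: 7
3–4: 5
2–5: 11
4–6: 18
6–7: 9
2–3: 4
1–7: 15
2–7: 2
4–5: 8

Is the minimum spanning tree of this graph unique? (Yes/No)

Sort edges by weight, then run Kruskal:
2–7 (2): add. Components now {1} {2,7} {3} {4} {5} {6}
1–2 (3): add. Components now {1,2,7} {3} {4} {5} {6}
2–3 (4): add. Components now {1,2,3,7} {4} {5} {6}
3–4 (5): add. Components now {1,2,3,4,7} {5} {6}
1–5 (7): add. Components now {1,2,3,4,5,7} {6}
4–5 (8): skip — 4 and 5 already connected.
6–7 (9): add. Components now {1,2,3,4,5,6,7}
Every non-tree edge has weight strictly greater than the heaviest edge on the tree path between its endpoints, so the MST is unique.

Yes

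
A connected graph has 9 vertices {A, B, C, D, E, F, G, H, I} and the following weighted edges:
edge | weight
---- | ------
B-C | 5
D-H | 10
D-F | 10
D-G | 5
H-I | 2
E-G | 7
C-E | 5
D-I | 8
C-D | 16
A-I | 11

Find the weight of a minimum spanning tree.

Prim, starting at I.
Step 1: cheapest edge leaving the tree is H-I (2); add H.
Step 2: cheapest edge leaving the tree is D-I (8); add D.
Step 3: cheapest edge leaving the tree is D-G (5); add G.
Step 4: cheapest edge leaving the tree is E-G (7); add E.
Step 5: cheapest edge leaving the tree is C-E (5); add C.
Step 6: cheapest edge leaving the tree is B-C (5); add B.
Step 7: cheapest edge leaving the tree is D-F (10); add F.
Step 8: cheapest edge leaving the tree is A-I (11); add A.
MST edges: H-I, D-I, D-G, E-G, C-E, B-C, D-F, A-I; total weight 2+8+5+7+5+5+10+11 = 53.

53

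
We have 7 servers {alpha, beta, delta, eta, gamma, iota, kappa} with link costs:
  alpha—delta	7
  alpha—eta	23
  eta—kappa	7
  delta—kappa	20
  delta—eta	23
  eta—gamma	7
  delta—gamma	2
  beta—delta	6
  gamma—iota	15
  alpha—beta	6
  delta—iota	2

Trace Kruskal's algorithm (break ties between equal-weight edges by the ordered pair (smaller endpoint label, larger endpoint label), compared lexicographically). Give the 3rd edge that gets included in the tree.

Kruskal's algorithm — process edges by increasing weight (ties by edge label):
delta—gamma (2): add — endpoints in different components.
delta—iota (2): add — endpoints in different components.
alpha—beta (6): add — endpoints in different components.
beta—delta (6): add — endpoints in different components.
alpha—delta (7): skip — alpha and delta already connected.
eta—gamma (7): add — endpoints in different components.
eta—kappa (7): add — endpoints in different components.
The 3rd edge added is alpha—beta.

alpha-beta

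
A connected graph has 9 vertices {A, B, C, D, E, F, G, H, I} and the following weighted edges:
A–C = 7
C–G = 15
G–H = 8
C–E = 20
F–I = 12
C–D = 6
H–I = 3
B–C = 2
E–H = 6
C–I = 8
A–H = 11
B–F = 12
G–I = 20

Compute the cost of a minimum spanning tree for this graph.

52

Sort edges by weight, then run Kruskal:
B–C (2): add — endpoints in different components.
H–I (3): add — endpoints in different components.
C–D (6): add — endpoints in different components.
E–H (6): add — endpoints in different components.
A–C (7): add — endpoints in different components.
C–I (8): add — endpoints in different components.
G–H (8): add — endpoints in different components.
A–H (11): skip — A and H already connected.
B–F (12): add — endpoints in different components.
MST edges: B–C, H–I, C–D, E–H, A–C, C–I, G–H, B–F; total weight 2+3+6+6+7+8+8+12 = 52.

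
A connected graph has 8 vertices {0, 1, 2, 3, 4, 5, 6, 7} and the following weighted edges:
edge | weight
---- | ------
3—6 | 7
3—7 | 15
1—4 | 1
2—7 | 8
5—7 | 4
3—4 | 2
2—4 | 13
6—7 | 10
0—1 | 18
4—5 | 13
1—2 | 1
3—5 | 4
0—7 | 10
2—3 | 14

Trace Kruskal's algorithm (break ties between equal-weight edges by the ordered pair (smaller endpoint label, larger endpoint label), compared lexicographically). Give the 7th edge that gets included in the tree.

Sort edges by weight, then run Kruskal:
1—2 (1): add — endpoints in different components.
1—4 (1): add — endpoints in different components.
3—4 (2): add — endpoints in different components.
3—5 (4): add — endpoints in different components.
5—7 (4): add — endpoints in different components.
3—6 (7): add — endpoints in different components.
2—7 (8): skip — 2 and 7 already connected.
0—7 (10): add — endpoints in different components.
The 7th edge added is 0—7.

0-7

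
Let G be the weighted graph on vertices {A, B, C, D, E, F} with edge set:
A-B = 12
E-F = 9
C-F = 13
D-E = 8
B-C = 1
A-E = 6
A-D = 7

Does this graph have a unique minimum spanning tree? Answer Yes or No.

Yes

Kruskal: consider edges lightest-first.
B-C (1): add. Components now {A} {B,C} {D} {E} {F}
A-E (6): add. Components now {A,E} {B,C} {D} {F}
A-D (7): add. Components now {A,D,E} {B,C} {F}
D-E (8): skip — D and E already connected.
E-F (9): add. Components now {A,D,E,F} {B,C}
A-B (12): add. Components now {A,B,C,D,E,F}
Every non-tree edge has weight strictly greater than the heaviest edge on the tree path between its endpoints, so the MST is unique.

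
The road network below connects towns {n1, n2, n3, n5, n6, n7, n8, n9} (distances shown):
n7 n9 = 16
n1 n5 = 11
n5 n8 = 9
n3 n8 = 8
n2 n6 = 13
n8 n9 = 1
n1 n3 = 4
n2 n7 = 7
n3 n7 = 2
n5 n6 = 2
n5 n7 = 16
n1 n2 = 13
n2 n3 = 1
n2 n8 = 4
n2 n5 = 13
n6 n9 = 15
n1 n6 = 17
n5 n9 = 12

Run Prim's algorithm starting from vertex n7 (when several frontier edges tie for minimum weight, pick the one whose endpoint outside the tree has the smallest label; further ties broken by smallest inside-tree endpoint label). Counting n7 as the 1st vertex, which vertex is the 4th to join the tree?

Grow the tree from n7 using Prim:
Step 1: cheapest edge leaving the tree is n3 n7 (2); add n3.
Step 2: cheapest edge leaving the tree is n2 n3 (1); add n2.
Step 3: cheapest edge leaving the tree is n1 n3 (4); add n1.
Step 4: cheapest edge leaving the tree is n2 n8 (4); add n8.
Step 5: cheapest edge leaving the tree is n8 n9 (1); add n9.
Step 6: cheapest edge leaving the tree is n5 n8 (9); add n5.
Step 7: cheapest edge leaving the tree is n5 n6 (2); add n6.
Vertex order: n7, n3, n2, n1, n8, n9, n5, n6. The 4th vertex is n1.

n1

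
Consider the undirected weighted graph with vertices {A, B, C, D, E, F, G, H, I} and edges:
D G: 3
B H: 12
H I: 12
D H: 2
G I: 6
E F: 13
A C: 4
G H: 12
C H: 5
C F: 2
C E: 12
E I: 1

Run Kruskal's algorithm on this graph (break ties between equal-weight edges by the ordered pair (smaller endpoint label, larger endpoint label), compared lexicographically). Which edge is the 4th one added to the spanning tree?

D-G

Kruskal: consider edges lightest-first.
E I (1): add — endpoints in different components.
C F (2): add — endpoints in different components.
D H (2): add — endpoints in different components.
D G (3): add — endpoints in different components.
A C (4): add — endpoints in different components.
C H (5): add — endpoints in different components.
G I (6): add — endpoints in different components.
B H (12): add — endpoints in different components.
The 4th edge added is D G.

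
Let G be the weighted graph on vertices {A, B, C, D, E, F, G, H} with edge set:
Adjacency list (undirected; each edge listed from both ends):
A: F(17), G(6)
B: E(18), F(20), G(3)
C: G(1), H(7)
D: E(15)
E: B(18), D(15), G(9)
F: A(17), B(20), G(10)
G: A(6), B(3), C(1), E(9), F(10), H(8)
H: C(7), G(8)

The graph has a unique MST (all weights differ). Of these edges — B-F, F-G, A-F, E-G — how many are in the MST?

Sort edges by weight, then run Kruskal:
C-G (1): add — endpoints in different components.
B-G (3): add — endpoints in different components.
A-G (6): add — endpoints in different components.
C-H (7): add — endpoints in different components.
G-H (8): skip — G and H already connected.
E-G (9): add — endpoints in different components.
F-G (10): add — endpoints in different components.
D-E (15): add — endpoints in different components.
MST edge set: {C-G, B-G, A-G, C-H, E-G, F-G, D-E}.
Of the listed edges, {F-G, E-G} are in the MST → 2.

2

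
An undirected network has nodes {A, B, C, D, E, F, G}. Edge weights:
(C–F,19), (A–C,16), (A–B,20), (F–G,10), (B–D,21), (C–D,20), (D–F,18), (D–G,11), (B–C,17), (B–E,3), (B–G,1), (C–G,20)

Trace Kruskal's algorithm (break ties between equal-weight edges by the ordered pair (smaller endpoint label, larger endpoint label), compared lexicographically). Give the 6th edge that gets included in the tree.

Kruskal: consider edges lightest-first.
B–G (1): add. Components now {A} {B,G} {C} {D} {E} {F}
B–E (3): add. Components now {A} {B,E,G} {C} {D} {F}
F–G (10): add. Components now {A} {B,E,F,G} {C} {D}
D–G (11): add. Components now {A} {B,D,E,F,G} {C}
A–C (16): add. Components now {A,C} {B,D,E,F,G}
B–C (17): add. Components now {A,B,C,D,E,F,G}
The 6th edge added is B–C.

B-C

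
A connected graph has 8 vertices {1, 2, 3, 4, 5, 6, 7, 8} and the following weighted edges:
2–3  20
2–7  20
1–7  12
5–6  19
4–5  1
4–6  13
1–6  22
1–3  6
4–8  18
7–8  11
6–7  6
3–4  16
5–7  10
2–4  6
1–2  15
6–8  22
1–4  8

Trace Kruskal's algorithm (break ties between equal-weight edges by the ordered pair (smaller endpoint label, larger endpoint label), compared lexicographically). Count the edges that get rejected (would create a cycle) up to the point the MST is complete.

Kruskal's algorithm — process edges by increasing weight (ties by edge label):
4–5 (1): add — endpoints in different components.
1–3 (6): add — endpoints in different components.
2–4 (6): add — endpoints in different components.
6–7 (6): add — endpoints in different components.
1–4 (8): add — endpoints in different components.
5–7 (10): add — endpoints in different components.
7–8 (11): add — endpoints in different components.
Edges rejected before the tree was complete: 0.

0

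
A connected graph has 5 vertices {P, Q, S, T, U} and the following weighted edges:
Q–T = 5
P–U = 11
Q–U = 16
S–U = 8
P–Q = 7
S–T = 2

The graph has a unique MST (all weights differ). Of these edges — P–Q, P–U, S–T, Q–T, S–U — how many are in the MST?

Kruskal: consider edges lightest-first.
S–T (2): add. Components now {Q} {U} {P} {S,T}
Q–T (5): add. Components now {Q,S,T} {U} {P}
P–Q (7): add. Components now {P,Q,S,T} {U}
S–U (8): add. Components now {P,Q,S,T,U}
MST edge set: {S–T, Q–T, P–Q, S–U}.
Of the listed edges, {P–Q, S–T, Q–T, S–U} are in the MST → 4.

4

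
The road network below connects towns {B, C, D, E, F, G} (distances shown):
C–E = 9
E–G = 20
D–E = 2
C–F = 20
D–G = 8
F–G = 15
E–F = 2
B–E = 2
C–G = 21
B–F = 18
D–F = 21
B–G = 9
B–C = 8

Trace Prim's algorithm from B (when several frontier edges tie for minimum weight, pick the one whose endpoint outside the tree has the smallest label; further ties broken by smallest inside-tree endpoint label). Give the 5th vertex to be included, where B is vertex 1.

Prim, starting at B.
Step 1: cheapest edge leaving the tree is B–E (2); add E.
Step 2: cheapest edge leaving the tree is D–E (2); add D.
Step 3: cheapest edge leaving the tree is E–F (2); add F.
Step 4: cheapest edge leaving the tree is B–C (8); add C.
Step 5: cheapest edge leaving the tree is D–G (8); add G.
Vertex order: B, E, D, F, C, G. The 5th vertex is C.

C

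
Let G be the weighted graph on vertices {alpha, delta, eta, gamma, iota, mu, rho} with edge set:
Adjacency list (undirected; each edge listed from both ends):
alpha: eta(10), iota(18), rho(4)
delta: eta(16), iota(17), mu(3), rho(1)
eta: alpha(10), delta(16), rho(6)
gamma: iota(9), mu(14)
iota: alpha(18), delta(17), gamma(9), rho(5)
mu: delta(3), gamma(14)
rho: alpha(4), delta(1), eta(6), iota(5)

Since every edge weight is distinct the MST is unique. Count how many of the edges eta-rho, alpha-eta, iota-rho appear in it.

2

Sort edges by weight, then run Kruskal:
delta-rho (1): add — endpoints in different components.
delta-mu (3): add — endpoints in different components.
alpha-rho (4): add — endpoints in different components.
iota-rho (5): add — endpoints in different components.
eta-rho (6): add — endpoints in different components.
gamma-iota (9): add — endpoints in different components.
MST edge set: {delta-rho, delta-mu, alpha-rho, iota-rho, eta-rho, gamma-iota}.
Of the listed edges, {eta-rho, iota-rho} are in the MST → 2.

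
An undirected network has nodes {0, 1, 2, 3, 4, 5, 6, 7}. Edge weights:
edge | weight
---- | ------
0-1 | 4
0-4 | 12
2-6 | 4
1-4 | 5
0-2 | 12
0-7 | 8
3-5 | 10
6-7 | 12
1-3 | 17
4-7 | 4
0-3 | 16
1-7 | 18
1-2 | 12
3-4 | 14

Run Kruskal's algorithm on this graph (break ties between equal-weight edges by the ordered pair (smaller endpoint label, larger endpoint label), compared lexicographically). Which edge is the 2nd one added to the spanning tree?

2-6

Sort edges by weight, then run Kruskal:
0-1 (4): add — endpoints in different components.
2-6 (4): add — endpoints in different components.
4-7 (4): add — endpoints in different components.
1-4 (5): add — endpoints in different components.
0-7 (8): skip — 0 and 7 already connected.
3-5 (10): add — endpoints in different components.
0-2 (12): add — endpoints in different components.
0-4 (12): skip — 0 and 4 already connected.
1-2 (12): skip — 1 and 2 already connected.
6-7 (12): skip — 6 and 7 already connected.
3-4 (14): add — endpoints in different components.
The 2nd edge added is 2-6.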